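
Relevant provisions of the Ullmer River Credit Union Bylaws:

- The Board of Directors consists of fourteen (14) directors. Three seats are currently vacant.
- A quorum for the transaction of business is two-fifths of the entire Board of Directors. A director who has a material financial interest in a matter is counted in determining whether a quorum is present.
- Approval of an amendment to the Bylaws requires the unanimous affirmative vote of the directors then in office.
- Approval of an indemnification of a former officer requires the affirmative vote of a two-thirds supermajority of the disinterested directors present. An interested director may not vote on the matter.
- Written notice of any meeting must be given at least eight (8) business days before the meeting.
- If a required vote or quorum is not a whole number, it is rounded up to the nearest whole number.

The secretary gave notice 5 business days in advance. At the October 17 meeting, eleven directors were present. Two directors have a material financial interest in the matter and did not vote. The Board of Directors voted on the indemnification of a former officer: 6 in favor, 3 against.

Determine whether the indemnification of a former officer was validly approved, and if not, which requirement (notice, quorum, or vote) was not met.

Notice: 5 business days given; 8 required (5 < 8). Not satisfied.
Quorum: 11 present (interested directors count toward quorum); quorum is 6. Satisfied.
Vote: the indemnification of a former officer requires two-thirds of the disinterested directors present (11 − 2 = 9). 2/3 of 9 = 6, so 6 affirmative votes are needed; 6 voted in favor. Satisfied.

Invalid — notice requirement not satisfied.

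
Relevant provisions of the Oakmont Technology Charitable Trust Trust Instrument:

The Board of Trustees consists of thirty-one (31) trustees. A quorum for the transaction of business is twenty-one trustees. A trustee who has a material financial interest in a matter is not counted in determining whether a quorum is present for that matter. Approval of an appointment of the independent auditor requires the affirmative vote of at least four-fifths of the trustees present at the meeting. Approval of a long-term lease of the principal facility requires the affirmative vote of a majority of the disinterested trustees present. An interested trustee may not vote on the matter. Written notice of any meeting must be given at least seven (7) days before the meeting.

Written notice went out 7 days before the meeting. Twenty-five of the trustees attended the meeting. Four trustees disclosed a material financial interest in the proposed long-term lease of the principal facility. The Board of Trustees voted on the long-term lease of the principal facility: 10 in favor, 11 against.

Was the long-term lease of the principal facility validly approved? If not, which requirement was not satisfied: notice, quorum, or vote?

Invalid — vote requirement not satisfied.

Notice: 7 days given; 7 required (7 ≥ 7). Satisfied.
Quorum: 25 present, but the 4 interested trustees do not count, leaving 21. Quorum is 21. Satisfied.
Vote: the long-term lease of the principal facility requires a majority of the disinterested trustees present (25 − 4 = 21). A majority of 21 is 11, so 11 affirmative votes are needed; 10 voted in favor. Not satisfied.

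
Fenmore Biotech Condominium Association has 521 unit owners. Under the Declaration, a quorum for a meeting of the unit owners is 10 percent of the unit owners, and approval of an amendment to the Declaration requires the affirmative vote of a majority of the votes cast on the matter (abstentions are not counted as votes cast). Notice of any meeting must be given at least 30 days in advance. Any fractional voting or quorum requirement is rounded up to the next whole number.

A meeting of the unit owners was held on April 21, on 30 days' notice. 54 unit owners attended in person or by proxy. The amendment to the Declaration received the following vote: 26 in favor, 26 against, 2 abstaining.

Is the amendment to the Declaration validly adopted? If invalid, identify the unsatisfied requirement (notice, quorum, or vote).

Invalid — vote requirement not satisfied.

Notice: 30 days given; 30 required. Satisfied.
Quorum: 10% of 521 = 52.10, rounded up to 53; 54 present. Satisfied.
Vote: requires a majority of the votes cast (54 − 2 abstaining = 52); a majority of 52 is 27, so 27 needed; 26 in favor. Not satisfied.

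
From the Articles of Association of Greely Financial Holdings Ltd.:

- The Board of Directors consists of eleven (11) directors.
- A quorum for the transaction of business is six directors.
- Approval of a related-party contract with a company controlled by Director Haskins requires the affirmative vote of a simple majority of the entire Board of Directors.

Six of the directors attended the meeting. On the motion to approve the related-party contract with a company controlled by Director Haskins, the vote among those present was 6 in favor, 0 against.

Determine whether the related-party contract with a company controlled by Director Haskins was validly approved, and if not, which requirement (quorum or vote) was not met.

Valid — all requirements satisfied.

Quorum: 6 present; quorum is 6. Satisfied.
Vote: the related-party contract with a company controlled by Director Haskins requires a majority of the entire Board of Directors (11). A majority of 11 is 6, so 6 affirmative votes are needed; 6 voted in favor. Satisfied.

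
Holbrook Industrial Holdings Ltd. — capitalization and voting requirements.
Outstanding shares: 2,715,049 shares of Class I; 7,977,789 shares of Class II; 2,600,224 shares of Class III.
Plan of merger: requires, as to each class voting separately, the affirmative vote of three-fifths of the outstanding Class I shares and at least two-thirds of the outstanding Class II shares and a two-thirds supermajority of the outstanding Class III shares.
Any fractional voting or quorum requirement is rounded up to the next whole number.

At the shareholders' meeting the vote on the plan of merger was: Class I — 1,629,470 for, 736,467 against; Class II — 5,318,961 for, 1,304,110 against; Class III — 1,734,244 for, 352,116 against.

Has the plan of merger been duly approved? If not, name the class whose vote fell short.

Approved — every class gave the required vote.

Class I: 3/5 of 2715049 = 1629029.40, rounded up to 1629030; 1,629,030 required, 1,629,470 in favor — approved.
Class II: 2/3 of 7977789 = 5318526; 5,318,526 required, 5,318,961 in favor — approved.
Class III: 2/3 of 2600224 = 1733482.67, rounded up to 1733483; 1,733,483 required, 1,734,244 in favor — approved.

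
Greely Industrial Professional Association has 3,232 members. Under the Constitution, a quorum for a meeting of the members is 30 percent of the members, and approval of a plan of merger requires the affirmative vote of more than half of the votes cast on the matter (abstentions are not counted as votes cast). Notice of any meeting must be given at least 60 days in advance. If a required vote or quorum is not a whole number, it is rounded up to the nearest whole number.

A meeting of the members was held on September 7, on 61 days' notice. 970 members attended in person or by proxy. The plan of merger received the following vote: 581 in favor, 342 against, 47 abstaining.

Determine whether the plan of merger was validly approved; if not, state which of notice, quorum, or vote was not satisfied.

Notice: 61 days given; 60 required. Satisfied.
Quorum: 30% of 3,232 = 969.60, rounded up to 970; 970 present. Satisfied.
Vote: requires a majority of the votes cast (970 − 47 abstaining = 923); a majority of 923 is 462, so 462 needed; 581 in favor. Satisfied.

Valid — all requirements satisfied.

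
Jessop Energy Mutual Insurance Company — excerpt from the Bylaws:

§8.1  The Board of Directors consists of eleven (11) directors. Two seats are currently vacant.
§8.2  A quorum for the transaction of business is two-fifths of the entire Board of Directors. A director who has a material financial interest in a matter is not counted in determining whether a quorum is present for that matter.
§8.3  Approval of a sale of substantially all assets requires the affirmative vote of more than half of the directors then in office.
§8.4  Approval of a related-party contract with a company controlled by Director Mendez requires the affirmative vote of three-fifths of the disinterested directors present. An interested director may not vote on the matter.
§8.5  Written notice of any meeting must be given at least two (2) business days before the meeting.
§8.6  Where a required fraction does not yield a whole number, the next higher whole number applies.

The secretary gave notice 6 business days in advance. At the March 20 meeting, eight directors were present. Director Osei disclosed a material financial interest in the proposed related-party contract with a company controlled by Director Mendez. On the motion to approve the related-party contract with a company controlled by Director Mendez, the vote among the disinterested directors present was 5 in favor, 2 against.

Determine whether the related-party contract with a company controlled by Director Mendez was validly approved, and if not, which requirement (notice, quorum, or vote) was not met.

Notice: 6 business days given; 2 required (6 ≥ 2). Satisfied.
Quorum: 8 present, but the 1 interested director does not count, leaving 7. Quorum is 5. Satisfied.
Vote: the related-party contract with a company controlled by Director Mendez requires three-fifths of the disinterested directors present (8 − 1 = 7). 3/5 of 7 = 4.20, rounded up to 5, so 5 affirmative votes are needed; 5 voted in favor. Satisfied.

Valid — all requirements satisfied.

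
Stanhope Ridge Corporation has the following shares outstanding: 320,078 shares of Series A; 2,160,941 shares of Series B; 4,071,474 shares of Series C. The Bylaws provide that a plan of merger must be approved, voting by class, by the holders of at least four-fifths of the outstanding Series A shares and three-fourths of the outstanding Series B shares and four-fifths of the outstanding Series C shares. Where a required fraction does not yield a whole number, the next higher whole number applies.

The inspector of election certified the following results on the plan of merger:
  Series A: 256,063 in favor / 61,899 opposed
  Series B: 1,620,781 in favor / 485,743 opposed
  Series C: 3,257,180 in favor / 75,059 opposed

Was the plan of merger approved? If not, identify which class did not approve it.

Series A: 4/5 of 320078 = 256062.40, rounded up to 256063; 256,063 required, 256,063 in favor — approved.
Series B: 3/4 of 2160941 = 1620705.75, rounded up to 1620706; 1,620,706 required, 1,620,781 in favor — approved.
Series C: 4/5 of 4071474 = 3257179.20, rounded up to 3257180; 3,257,180 required, 3,257,180 in favor — approved.

Approved — every class gave the required vote.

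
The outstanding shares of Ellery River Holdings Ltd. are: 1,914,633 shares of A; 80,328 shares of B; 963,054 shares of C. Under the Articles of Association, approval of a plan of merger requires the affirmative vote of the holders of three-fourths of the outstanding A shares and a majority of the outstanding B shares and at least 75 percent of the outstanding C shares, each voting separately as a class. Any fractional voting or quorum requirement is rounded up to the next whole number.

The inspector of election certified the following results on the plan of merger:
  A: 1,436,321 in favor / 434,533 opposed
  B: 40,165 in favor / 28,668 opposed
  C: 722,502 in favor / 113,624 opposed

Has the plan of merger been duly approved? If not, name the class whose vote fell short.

A: 3/4 of 1914633 = 1435974.75, rounded up to 1435975; 1,435,975 required, 1,436,321 in favor — approved.
B: a majority of 80328 is 40165; 40,165 required, 40,165 in favor — approved.
C: 3/4 of 963054 = 722290.50, rounded up to 722291; 722,291 required, 722,502 in favor — approved.

Approved — every class gave the required vote.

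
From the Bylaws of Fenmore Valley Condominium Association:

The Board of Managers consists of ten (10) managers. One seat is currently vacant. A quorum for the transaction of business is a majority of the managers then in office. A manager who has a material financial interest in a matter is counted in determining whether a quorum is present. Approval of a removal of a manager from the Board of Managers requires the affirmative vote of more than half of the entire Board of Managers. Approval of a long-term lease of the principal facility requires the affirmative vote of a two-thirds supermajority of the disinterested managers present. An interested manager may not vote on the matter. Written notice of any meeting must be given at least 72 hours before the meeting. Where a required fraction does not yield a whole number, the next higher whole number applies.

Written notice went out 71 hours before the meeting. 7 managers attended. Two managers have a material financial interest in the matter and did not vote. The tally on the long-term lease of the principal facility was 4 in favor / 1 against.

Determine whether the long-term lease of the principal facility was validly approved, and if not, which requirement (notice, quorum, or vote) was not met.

Notice: 71 hours given; 72 required (71 < 72). Not satisfied.
Quorum: 7 present (interested managers count toward quorum); quorum is 5. Satisfied.
Vote: the long-term lease of the principal facility requires two-thirds of the disinterested managers present (7 − 2 = 5). 2/3 of 5 = 3.33, rounded up to 4, so 4 affirmative votes are needed; 4 voted in favor. Satisfied.

Invalid — notice requirement not satisfied.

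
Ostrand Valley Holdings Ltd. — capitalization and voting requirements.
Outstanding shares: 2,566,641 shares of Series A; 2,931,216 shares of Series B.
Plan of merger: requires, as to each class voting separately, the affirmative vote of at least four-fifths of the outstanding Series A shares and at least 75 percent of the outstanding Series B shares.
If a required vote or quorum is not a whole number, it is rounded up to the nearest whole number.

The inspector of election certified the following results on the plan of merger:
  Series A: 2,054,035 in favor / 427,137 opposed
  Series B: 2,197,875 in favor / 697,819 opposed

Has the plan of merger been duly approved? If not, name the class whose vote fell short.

Not approved — the Series B shares did not give the required vote.

Series A: 4/5 of 2566641 = 2053312.80, rounded up to 2053313; 2,053,313 required, 2,054,035 in favor — approved.
Series B: 3/4 of 2931216 = 2198412; 2,198,412 required, 2,197,875 in favor — not approved.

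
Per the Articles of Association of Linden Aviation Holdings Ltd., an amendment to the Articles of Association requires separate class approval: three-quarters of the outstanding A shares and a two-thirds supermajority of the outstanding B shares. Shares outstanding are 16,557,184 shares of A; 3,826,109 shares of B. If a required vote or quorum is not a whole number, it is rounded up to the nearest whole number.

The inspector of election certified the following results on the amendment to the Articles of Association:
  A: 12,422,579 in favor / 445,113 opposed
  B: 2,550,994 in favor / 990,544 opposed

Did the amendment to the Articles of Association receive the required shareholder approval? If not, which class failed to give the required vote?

A: 3/4 of 16557184 = 12417888; 12,417,888 required, 12,422,579 in favor — approved.
B: 2/3 of 3826109 = 2550739.33, rounded up to 2550740; 2,550,740 required, 2,550,994 in favor — approved.

Approved — every class gave the required vote.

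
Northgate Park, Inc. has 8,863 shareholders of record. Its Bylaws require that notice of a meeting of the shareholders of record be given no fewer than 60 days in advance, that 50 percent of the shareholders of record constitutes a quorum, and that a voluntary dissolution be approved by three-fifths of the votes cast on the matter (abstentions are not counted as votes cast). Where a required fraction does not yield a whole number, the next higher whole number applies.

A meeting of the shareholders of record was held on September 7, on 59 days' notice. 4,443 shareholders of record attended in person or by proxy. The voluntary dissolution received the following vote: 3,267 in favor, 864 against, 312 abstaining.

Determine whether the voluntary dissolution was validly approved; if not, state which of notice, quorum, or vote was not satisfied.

Invalid — notice requirement not satisfied.

Notice: 59 days given; 60 required. Not satisfied.
Quorum: 50% of 8,863 = 4,431.50, rounded up to 4,432; 4,443 present. Satisfied.
Vote: requires three-fifths of the votes cast (4,443 − 312 abstaining = 4,131); 3/5 of 4131 = 2478.60, rounded up to 2479, so 2,479 needed; 3,267 in favor. Satisfied.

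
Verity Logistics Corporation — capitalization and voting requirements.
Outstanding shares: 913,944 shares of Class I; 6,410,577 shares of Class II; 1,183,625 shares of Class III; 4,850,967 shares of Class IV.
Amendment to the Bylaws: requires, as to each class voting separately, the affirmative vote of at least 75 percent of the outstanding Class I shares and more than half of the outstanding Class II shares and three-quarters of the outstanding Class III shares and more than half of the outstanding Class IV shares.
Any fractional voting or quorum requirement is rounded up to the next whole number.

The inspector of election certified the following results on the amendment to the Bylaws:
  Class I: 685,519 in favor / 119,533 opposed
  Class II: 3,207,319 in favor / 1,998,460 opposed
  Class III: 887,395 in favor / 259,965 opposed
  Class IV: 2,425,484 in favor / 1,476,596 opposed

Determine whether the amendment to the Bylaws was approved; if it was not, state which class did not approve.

Not approved — the Class III shares did not give the required vote.

Class I: 3/4 of 913944 = 685458; 685,458 required, 685,519 in favor — approved.
Class II: a majority of 6410577 is 3205289; 3,205,289 required, 3,207,319 in favor — approved.
Class III: 3/4 of 1183625 = 887718.75, rounded up to 887719; 887,719 required, 887,395 in favor — not approved.
Class IV: a majority of 4850967 is 2425484; 2,425,484 required, 2,425,484 in favor — approved.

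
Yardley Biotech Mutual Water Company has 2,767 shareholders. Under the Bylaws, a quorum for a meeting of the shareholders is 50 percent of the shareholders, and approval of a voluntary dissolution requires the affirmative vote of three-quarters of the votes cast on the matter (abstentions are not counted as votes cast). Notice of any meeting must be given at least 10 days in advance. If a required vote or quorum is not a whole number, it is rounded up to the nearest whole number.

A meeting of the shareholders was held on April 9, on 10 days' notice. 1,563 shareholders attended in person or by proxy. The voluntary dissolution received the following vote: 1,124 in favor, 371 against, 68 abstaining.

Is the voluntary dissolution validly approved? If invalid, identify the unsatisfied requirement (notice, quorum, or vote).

Valid — all requirements satisfied.

Notice: 10 days given; 10 required. Satisfied.
Quorum: 50% of 2,767 = 1,383.50, rounded up to 1,384; 1,563 present. Satisfied.
Vote: requires three-fourths of the votes cast (1,563 − 68 abstaining = 1,495); 3/4 of 1495 = 1121.25, rounded up to 1122, so 1,122 needed; 1,124 in favor. Satisfied.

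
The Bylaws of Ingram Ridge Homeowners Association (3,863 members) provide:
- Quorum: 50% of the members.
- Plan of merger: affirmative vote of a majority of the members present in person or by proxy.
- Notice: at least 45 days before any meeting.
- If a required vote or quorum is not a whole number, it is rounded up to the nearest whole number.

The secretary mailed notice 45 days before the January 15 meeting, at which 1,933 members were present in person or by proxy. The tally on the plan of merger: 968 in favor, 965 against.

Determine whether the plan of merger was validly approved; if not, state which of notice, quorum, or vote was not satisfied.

Notice: 45 days given; 45 required. Satisfied.
Quorum: 50% of 3,863 = 1,931.50, rounded up to 1,932; 1,933 present. Satisfied.
Vote: requires a majority of those present (1,933); a majority of 1933 is 967, so 967 needed; 968 in favor. Satisfied.

Valid — all requirements satisfied.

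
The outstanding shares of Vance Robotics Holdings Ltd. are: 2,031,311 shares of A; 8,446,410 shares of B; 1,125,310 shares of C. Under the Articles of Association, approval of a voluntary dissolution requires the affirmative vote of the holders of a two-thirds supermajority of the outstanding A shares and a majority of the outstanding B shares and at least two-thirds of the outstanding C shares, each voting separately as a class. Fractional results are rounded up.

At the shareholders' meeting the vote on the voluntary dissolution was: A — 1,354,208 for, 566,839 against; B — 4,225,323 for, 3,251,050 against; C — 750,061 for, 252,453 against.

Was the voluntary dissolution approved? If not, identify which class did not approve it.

Not approved — the C shares did not give the required vote.

A: 2/3 of 2031311 = 1354207.33, rounded up to 1354208; 1,354,208 required, 1,354,208 in favor — approved.
B: a majority of 8446410 is 4223206; 4,223,206 required, 4,225,323 in favor — approved.
C: 2/3 of 1125310 = 750206.67, rounded up to 750207; 750,207 required, 750,061 in favor — not approved.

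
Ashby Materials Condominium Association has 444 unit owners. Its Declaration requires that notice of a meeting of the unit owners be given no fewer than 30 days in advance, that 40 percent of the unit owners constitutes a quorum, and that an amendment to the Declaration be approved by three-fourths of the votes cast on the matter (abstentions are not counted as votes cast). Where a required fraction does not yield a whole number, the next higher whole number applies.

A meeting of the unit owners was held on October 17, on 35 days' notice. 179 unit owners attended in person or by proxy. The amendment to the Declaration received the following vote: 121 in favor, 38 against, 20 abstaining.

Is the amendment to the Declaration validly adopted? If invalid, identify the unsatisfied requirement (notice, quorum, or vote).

Valid — all requirements satisfied.

Notice: 35 days given; 30 required. Satisfied.
Quorum: 40% of 444 = 177.60, rounded up to 178; 179 present. Satisfied.
Vote: requires three-fourths of the votes cast (179 − 20 abstaining = 159); 3/4 of 159 = 119.25, rounded up to 120, so 120 needed; 121 in favor. Satisfied.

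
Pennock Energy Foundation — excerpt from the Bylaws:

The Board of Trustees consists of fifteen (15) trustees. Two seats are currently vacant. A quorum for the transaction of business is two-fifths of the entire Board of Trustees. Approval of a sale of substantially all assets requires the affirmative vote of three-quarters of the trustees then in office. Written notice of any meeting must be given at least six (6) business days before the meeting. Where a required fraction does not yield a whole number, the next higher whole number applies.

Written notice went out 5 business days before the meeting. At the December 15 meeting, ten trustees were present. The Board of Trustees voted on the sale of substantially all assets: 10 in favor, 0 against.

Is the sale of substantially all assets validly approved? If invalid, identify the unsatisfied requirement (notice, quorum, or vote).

Notice: 5 business days given; 6 required (5 < 6). Not satisfied.
Quorum: 10 present; quorum is 6. Satisfied.
Vote: the sale of substantially all assets requires three-fourths of the trustees then in office (13). 3/4 of 13 = 9.75, rounded up to 10, so 10 affirmative votes are needed; 10 voted in favor. Satisfied.

Invalid — notice requirement not satisfied.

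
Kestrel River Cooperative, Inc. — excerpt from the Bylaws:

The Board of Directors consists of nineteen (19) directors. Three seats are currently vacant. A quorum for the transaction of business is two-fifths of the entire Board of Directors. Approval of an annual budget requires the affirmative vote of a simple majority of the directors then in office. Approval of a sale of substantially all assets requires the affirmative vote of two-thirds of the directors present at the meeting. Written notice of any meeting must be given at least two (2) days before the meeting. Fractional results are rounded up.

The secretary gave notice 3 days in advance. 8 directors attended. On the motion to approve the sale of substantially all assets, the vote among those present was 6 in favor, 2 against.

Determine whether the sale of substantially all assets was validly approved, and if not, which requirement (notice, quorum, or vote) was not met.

Valid — all requirements satisfied.

Notice: 3 days given; 2 required (3 ≥ 2). Satisfied.
Quorum: 8 present; quorum is 8. Satisfied.
Vote: the sale of substantially all assets requires two-thirds of the directors present (8). 2/3 of 8 = 5.33, rounded up to 6, so 6 affirmative votes are needed; 6 voted in favor. Satisfied.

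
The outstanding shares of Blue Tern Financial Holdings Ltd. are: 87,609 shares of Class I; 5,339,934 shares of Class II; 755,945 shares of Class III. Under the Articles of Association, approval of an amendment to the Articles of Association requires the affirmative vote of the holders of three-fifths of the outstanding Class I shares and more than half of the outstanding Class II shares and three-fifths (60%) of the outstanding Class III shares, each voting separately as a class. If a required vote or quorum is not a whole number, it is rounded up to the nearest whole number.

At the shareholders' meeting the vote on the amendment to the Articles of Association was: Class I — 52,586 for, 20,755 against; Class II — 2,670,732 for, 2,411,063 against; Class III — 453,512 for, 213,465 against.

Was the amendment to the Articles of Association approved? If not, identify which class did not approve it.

Class I: 3/5 of 87609 = 52565.40, rounded up to 52566; 52,566 required, 52,586 in favor — approved.
Class II: a majority of 5339934 is 2669968; 2,669,968 required, 2,670,732 in favor — approved.
Class III: 3/5 of 755945 = 453567; 453,567 required, 453,512 in favor — not approved.

Not approved — the Class III shares did not give the required vote.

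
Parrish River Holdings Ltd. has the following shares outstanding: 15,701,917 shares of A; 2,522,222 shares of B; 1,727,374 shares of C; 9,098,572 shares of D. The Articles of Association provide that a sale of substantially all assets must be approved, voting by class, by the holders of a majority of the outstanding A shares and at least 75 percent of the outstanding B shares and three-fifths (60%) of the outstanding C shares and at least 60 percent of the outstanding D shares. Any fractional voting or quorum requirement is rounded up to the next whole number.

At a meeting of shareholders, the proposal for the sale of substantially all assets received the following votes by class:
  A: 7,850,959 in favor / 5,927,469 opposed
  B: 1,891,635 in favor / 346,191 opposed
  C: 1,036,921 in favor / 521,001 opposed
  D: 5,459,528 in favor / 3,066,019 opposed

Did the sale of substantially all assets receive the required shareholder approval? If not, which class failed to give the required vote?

Not approved — the B shares did not give the required vote.

A: a majority of 15701917 is 7850959; 7,850,959 required, 7,850,959 in favor — approved.
B: 3/4 of 2522222 = 1891666.50, rounded up to 1891667; 1,891,667 required, 1,891,635 in favor — not approved.
C: 3/5 of 1727374 = 1036424.40, rounded up to 1036425; 1,036,425 required, 1,036,921 in favor — approved.
D: 3/5 of 9098572 = 5459143.20, rounded up to 5459144; 5,459,144 required, 5,459,528 in favor — approved.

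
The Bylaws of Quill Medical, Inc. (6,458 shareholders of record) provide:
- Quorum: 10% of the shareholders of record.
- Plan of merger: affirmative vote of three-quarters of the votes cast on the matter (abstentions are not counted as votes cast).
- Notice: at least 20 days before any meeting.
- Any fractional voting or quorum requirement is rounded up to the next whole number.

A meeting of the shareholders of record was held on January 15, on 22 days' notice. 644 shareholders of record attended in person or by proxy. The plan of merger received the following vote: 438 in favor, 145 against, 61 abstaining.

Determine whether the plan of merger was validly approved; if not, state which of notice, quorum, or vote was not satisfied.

Notice: 22 days given; 20 required. Satisfied.
Quorum: 10% of 6,458 = 645.80, rounded up to 646; 644 present. Not satisfied.
Vote: requires three-fourths of the votes cast (644 − 61 abstaining = 583); 3/4 of 583 = 437.25, rounded up to 438, so 438 needed; 438 in favor. Satisfied.

Invalid — quorum requirement not satisfied.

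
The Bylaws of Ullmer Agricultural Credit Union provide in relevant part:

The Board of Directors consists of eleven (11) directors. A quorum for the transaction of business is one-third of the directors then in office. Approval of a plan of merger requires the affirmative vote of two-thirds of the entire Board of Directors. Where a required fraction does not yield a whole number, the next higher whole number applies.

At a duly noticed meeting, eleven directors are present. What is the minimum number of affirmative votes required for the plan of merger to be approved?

The plan of merger requires two-thirds of the entire Board of Directors (11).
2/3 of 11 = 7.33, rounded up to 8.

8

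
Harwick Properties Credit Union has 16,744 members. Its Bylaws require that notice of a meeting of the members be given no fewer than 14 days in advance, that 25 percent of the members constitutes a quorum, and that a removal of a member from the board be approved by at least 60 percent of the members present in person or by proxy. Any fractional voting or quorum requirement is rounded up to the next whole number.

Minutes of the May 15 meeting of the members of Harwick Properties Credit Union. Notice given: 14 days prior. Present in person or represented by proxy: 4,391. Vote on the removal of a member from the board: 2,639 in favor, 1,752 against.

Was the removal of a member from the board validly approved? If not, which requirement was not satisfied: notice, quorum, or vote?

Valid — all requirements satisfied.

Notice: 14 days given; 14 required. Satisfied.
Quorum: 25% of 16,744 = 4,186; 4,391 present. Satisfied.
Vote: requires three-fifths of those present (4,391); 3/5 of 4391 = 2634.60, rounded up to 2635, so 2,635 needed; 2,639 in favor. Satisfied.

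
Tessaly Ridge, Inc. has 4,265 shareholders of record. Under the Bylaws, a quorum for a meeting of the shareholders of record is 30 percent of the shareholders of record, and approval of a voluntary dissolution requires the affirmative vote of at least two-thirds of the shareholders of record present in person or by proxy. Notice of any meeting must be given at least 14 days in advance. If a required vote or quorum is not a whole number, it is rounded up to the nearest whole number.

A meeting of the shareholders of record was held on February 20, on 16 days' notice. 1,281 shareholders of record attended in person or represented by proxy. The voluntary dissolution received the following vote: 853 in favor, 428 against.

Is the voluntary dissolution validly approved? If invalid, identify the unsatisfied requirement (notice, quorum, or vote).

Notice: 16 days given; 14 required. Satisfied.
Quorum: 30% of 4,265 = 1,279.50, rounded up to 1,280; 1,281 present. Satisfied.
Vote: requires two-thirds of those present (1,281); 2/3 of 1281 = 854, so 854 needed; 853 in favor. Not satisfied.

Invalid — vote requirement not satisfied.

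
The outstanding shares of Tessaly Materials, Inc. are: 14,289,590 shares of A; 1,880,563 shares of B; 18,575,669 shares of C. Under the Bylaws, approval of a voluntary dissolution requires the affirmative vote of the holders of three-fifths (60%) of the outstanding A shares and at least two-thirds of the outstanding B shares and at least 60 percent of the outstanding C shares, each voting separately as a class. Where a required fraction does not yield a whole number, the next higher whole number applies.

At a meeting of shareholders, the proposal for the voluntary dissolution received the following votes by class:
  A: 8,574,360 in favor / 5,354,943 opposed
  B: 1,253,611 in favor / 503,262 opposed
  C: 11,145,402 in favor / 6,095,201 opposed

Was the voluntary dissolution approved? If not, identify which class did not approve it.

Not approved — the B shares did not give the required vote.

A: 3/5 of 14289590 = 8573754; 8,573,754 required, 8,574,360 in favor — approved.
B: 2/3 of 1880563 = 1253708.67, rounded up to 1253709; 1,253,709 required, 1,253,611 in favor — not approved.
C: 3/5 of 18575669 = 11145401.40, rounded up to 11145402; 11,145,402 required, 11,145,402 in favor — approved.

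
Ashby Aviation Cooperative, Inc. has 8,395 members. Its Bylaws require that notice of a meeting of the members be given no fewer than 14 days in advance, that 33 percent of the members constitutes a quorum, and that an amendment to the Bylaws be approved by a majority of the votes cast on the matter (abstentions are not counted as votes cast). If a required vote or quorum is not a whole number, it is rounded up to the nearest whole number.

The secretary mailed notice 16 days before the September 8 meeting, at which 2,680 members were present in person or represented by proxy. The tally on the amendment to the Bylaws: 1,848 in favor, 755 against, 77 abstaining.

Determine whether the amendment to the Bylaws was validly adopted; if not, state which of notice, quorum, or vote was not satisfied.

Invalid — quorum requirement not satisfied.

Notice: 16 days given; 14 required. Satisfied.
Quorum: 33% of 8,395 = 2,770.35, rounded up to 2,771; 2,680 present. Not satisfied.
Vote: requires a majority of the votes cast (2,680 − 77 abstaining = 2,603); a majority of 2603 is 1302, so 1,302 needed; 1,848 in favor. Satisfied.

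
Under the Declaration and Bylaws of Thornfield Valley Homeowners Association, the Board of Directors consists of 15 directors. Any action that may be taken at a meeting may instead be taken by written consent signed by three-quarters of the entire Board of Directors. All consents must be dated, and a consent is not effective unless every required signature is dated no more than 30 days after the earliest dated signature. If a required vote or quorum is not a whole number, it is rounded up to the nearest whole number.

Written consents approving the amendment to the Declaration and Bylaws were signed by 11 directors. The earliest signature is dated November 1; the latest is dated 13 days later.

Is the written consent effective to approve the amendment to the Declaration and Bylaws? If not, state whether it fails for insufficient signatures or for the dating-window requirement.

Not effective — insufficient signatures.

Signatures required: three-quarters of 15 — 3/4 of 15 = 11.25, rounded up to 12, so 12 needed; 11 signed. Insufficient.
Dating window: the latest signature is 13 days after the earliest; the limit is 30 days. Within the window.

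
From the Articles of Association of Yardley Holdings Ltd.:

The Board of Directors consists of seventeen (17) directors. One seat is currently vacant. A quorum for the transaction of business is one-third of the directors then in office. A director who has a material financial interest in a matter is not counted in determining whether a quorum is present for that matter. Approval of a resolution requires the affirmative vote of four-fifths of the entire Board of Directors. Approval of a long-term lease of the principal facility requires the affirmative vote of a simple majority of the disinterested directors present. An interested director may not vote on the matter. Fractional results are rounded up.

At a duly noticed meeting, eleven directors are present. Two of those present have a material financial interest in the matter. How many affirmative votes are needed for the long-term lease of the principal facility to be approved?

The long-term lease of the principal facility requires a majority of the disinterested directors present (11 − 2 = 9).
A majority of 9 is 5.

5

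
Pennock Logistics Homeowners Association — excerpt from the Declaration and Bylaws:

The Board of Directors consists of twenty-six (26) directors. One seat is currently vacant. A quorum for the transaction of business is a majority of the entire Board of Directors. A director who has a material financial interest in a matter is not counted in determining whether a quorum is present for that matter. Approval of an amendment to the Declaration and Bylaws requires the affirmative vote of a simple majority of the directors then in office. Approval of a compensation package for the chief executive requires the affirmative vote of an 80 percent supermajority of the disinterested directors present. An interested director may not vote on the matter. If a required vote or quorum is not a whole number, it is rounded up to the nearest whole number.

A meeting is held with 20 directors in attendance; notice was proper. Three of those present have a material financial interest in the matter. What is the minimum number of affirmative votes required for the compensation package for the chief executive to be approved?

14

The compensation package for the chief executive requires four-fifths of the disinterested directors present (20 − 3 = 17).
4/5 of 17 = 13.60, rounded up to 14.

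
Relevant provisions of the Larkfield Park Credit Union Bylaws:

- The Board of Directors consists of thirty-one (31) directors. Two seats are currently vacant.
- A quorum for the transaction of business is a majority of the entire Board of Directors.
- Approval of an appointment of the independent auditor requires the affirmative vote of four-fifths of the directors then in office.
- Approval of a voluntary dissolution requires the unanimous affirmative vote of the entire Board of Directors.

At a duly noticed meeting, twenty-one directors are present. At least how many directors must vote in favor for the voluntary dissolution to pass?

31

The voluntary dissolution requires the unanimous vote of the entire Board of Directors (31).
Unanimous means all 31.
(Only 21 can vote, so the voluntary dissolution cannot pass at this meeting, but the required vote is still 31.)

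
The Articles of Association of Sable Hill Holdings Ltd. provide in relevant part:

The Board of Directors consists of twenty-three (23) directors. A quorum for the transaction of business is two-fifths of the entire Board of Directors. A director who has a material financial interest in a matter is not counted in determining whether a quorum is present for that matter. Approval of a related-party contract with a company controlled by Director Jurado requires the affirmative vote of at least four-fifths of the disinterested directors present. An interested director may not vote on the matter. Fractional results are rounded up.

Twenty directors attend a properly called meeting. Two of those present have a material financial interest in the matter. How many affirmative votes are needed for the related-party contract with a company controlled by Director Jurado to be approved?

15

The related-party contract with a company controlled by Director Jurado requires four-fifths of the disinterested directors present (20 − 2 = 18).
4/5 of 18 = 14.40, rounded up to 15.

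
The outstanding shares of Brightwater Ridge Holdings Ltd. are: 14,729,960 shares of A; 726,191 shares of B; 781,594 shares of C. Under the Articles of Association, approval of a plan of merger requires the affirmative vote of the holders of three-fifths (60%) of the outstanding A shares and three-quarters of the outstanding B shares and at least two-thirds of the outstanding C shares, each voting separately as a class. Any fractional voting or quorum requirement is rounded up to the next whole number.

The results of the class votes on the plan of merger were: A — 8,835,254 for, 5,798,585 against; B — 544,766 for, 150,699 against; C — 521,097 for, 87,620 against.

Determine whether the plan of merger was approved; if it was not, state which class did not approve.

Not approved — the A shares did not give the required vote.

A: 3/5 of 14729960 = 8837976; 8,837,976 required, 8,835,254 in favor — not approved.
B: 3/4 of 726191 = 544643.25, rounded up to 544644; 544,644 required, 544,766 in favor — approved.
C: 2/3 of 781594 = 521062.67, rounded up to 521063; 521,063 required, 521,097 in favor — approved.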